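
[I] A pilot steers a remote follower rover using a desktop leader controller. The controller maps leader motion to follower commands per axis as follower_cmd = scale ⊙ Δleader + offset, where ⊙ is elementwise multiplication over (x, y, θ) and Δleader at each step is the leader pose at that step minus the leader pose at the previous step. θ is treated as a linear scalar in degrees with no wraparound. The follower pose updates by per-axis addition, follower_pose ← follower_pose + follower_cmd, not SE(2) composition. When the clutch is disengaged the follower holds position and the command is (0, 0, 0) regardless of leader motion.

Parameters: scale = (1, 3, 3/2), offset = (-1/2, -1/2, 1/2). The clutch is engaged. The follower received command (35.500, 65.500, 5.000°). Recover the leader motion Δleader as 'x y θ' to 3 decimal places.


36.000 22.000 3.000

axis x: (35.500 − -1/2) / (1) = 36.000
axis y: (65.500 − -1/2) / (3) = 22.000
axis θ: (5.000 − 1/2) / (3/2) = 3.000


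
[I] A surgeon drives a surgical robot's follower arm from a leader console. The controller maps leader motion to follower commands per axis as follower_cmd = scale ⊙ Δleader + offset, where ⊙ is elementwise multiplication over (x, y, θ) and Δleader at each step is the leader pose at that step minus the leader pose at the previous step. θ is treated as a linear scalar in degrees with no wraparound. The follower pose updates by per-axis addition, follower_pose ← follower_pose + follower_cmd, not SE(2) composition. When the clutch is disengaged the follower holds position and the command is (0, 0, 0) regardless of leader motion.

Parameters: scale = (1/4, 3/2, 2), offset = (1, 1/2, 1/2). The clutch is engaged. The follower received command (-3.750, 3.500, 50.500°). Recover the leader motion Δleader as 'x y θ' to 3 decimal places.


axis x: (-3.750 − 1) / (1/4) = -19.000
axis y: (3.500 − 1/2) / (3/2) = 2.000
axis θ: (50.500 − 1/2) / (2) = 25.000

-19.000 2.000 25.000


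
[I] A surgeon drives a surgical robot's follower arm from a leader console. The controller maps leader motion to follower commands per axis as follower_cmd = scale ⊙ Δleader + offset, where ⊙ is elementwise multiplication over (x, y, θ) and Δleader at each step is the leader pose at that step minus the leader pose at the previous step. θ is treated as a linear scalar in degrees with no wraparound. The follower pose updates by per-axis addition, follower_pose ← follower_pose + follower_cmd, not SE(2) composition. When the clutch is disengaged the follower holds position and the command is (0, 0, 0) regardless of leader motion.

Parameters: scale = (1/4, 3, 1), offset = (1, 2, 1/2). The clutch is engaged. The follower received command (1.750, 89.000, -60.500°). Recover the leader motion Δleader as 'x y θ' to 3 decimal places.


axis x: (1.750 − 1) / (1/4) = 3.000
axis y: (89.000 − 2) / (3) = 29.000
axis θ: (-60.500 − 1/2) / (1) = -61.000

3.000 29.000 -61.000


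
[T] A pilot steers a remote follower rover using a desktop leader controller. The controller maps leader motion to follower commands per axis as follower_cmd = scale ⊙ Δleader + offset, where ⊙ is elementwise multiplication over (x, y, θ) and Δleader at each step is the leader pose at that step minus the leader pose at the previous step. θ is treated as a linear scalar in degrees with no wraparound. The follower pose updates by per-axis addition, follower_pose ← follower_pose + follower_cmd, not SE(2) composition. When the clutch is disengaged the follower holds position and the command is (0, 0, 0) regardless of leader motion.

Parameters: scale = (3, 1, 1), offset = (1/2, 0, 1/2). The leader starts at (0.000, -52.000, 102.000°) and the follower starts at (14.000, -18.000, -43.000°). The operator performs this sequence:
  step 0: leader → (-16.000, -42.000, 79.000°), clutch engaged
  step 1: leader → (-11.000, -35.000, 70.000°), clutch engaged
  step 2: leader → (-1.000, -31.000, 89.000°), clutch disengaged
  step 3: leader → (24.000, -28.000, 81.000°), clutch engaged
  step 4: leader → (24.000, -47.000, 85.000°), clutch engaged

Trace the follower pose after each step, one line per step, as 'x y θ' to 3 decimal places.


step 0: Δleader=(-16.000, 10.000, -23.000°), engaged; cmd=(-47.500, 10.000, -22.500°) → follower=(-33.500, -8.000, -65.500°)
step 1: Δleader=(5.000, 7.000, -9.000°), engaged; cmd=(15.500, 7.000, -8.500°) → follower=(-18.000, -1.000, -74.000°)
step 2: Δleader=(10.000, 4.000, 19.000°), disengaged; cmd=(0,0,0) → follower holds at (-18.000, -1.000, -74.000°)
step 3: Δleader=(25.000, 3.000, -8.000°), engaged; cmd=(75.500, 3.000, -7.500°) → follower=(57.500, 2.000, -81.500°)
step 4: Δleader=(0.000, -19.000, 4.000°), engaged; cmd=(0.500, -19.000, 4.500°) → follower=(58.000, -17.000, -77.000°)

-33.500 -8.000 -65.500
-18.000 -1.000 -74.000
-18.000 -1.000 -74.000
57.500 2.000 -81.500
58.000 -17.000 -77.000


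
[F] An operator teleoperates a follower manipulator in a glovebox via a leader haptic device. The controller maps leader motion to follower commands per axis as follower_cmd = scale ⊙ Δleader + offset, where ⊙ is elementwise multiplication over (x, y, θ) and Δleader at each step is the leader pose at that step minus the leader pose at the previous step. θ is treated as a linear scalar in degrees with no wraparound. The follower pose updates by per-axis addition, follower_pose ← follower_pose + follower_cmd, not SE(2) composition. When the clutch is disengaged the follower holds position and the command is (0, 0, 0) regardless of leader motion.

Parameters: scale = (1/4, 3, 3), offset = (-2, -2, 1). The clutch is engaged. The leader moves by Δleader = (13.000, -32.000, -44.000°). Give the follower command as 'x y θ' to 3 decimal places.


1.250 -98.000 -131.000

axis x: 1/4·13.000 + -2 = 1.250
axis y: 3·-32.000 + -2 = -98.000
axis θ: 3·-44.000 + 1 = -131.000


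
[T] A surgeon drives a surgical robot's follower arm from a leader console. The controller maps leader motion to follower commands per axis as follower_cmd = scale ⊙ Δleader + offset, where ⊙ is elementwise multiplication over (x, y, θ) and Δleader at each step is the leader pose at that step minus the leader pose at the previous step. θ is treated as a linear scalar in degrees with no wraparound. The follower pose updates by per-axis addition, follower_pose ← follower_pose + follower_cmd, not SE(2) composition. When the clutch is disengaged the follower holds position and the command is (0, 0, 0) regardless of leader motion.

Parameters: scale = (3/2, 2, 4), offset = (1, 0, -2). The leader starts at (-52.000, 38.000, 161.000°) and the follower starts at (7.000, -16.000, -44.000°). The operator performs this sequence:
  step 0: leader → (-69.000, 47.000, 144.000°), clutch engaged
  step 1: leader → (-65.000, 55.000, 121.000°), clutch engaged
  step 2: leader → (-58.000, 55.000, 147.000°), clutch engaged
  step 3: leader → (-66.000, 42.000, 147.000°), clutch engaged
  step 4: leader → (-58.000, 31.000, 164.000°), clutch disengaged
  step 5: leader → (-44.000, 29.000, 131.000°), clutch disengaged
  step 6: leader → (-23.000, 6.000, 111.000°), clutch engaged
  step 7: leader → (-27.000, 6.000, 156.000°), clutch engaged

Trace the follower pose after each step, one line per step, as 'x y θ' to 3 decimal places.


step 0: Δleader=(-17.000, 9.000, -17.000°), engaged; cmd=(-24.500, 18.000, -70.000°) → follower=(-17.500, 2.000, -114.000°)
step 1: Δleader=(4.000, 8.000, -23.000°), engaged; cmd=(7.000, 16.000, -94.000°) → follower=(-10.500, 18.000, -208.000°)
step 2: Δleader=(7.000, 0.000, 26.000°), engaged; cmd=(11.500, 0.000, 102.000°) → follower=(1.000, 18.000, -106.000°)
step 3: Δleader=(-8.000, -13.000, 0.000°), engaged; cmd=(-11.000, -26.000, -2.000°) → follower=(-10.000, -8.000, -108.000°)
step 4: Δleader=(8.000, -11.000, 17.000°), disengaged; cmd=(0,0,0) → follower holds at (-10.000, -8.000, -108.000°)
step 5: Δleader=(14.000, -2.000, -33.000°), disengaged; cmd=(0,0,0) → follower holds at (-10.000, -8.000, -108.000°)
step 6: Δleader=(21.000, -23.000, -20.000°), engaged; cmd=(32.500, -46.000, -82.000°) → follower=(22.500, -54.000, -190.000°)
step 7: Δleader=(-4.000, 0.000, 45.000°), engaged; cmd=(-5.000, 0.000, 178.000°) → follower=(17.500, -54.000, -12.000°)

-17.500 2.000 -114.000
-10.500 18.000 -208.000
1.000 18.000 -106.000
-10.000 -8.000 -108.000
-10.000 -8.000 -108.000
-10.000 -8.000 -108.000
22.500 -54.000 -190.000
17.500 -54.000 -12.000


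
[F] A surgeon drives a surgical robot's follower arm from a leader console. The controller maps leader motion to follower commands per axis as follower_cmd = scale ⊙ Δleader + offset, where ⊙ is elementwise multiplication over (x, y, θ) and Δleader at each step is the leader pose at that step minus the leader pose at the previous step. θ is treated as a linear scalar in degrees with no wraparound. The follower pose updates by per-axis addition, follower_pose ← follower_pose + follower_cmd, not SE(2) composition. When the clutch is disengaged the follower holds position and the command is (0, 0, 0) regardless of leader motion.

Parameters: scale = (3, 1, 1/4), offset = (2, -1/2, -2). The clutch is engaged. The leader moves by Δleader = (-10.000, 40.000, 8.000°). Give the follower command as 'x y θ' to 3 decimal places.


-28.000 39.500 0.000

axis x: 3·-10.000 + 2 = -28.000
axis y: 1·40.000 + -1/2 = 39.500
axis θ: 1/4·8.000 + -2 = 0.000


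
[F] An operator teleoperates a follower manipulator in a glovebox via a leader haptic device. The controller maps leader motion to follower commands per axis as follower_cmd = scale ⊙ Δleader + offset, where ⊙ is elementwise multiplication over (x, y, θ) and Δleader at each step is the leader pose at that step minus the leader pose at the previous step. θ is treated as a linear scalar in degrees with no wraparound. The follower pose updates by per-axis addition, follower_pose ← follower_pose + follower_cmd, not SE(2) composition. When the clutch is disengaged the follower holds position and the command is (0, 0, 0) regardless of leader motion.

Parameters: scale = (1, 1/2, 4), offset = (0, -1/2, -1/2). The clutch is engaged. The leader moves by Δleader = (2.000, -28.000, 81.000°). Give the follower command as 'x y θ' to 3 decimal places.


axis x: 1·2.000 + 0 = 2.000
axis y: 1/2·-28.000 + -1/2 = -14.500
axis θ: 4·81.000 + -1/2 = 323.500

2.000 -14.500 323.500


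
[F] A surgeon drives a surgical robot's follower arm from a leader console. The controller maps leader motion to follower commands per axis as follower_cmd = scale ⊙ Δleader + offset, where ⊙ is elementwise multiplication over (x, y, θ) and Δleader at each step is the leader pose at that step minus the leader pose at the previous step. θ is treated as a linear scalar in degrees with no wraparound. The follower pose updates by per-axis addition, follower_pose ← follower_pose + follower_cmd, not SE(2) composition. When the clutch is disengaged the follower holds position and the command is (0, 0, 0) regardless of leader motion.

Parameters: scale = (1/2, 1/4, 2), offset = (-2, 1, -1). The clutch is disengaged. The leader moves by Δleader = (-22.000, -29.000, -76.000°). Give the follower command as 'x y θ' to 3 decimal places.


0.000 0.000 0.000

clutch disengaged → follower holds; cmd = (0, 0, 0)


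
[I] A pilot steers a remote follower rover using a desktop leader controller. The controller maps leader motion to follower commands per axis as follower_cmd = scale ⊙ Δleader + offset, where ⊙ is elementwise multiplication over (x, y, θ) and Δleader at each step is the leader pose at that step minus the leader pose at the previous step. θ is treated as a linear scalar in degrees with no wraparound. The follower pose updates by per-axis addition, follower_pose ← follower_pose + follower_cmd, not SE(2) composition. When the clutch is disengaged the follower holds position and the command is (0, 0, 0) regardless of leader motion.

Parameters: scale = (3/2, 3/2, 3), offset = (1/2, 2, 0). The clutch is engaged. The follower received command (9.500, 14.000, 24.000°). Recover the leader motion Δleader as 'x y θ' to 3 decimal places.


axis x: (9.500 − 1/2) / (3/2) = 6.000
axis y: (14.000 − 2) / (3/2) = 8.000
axis θ: (24.000 − 0) / (3) = 8.000

6.000 8.000 8.000


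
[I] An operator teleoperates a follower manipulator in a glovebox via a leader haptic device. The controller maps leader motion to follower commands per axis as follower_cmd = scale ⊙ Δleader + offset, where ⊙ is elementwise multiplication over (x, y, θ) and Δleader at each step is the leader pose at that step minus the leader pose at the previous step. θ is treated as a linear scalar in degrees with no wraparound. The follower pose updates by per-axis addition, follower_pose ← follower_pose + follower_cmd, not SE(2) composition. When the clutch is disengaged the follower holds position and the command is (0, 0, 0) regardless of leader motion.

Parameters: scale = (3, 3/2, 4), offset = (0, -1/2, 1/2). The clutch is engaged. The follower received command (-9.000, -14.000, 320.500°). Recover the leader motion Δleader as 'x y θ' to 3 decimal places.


-3.000 -9.000 80.000

axis x: (-9.000 − 0) / (3) = -3.000
axis y: (-14.000 − -1/2) / (3/2) = -9.000
axis θ: (320.500 − 1/2) / (4) = 80.000


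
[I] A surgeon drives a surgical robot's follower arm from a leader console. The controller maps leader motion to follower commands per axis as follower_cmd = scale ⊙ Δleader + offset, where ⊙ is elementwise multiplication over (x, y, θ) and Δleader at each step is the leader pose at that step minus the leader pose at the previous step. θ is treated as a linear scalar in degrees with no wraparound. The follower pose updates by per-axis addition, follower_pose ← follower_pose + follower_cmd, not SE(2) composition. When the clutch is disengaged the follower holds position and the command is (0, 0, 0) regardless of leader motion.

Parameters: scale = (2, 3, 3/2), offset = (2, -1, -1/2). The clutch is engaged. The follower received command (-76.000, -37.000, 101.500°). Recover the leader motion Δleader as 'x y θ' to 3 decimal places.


axis x: (-76.000 − 2) / (2) = -39.000
axis y: (-37.000 − -1) / (3) = -12.000
axis θ: (101.500 − -1/2) / (3/2) = 68.000

-39.000 -12.000 68.000


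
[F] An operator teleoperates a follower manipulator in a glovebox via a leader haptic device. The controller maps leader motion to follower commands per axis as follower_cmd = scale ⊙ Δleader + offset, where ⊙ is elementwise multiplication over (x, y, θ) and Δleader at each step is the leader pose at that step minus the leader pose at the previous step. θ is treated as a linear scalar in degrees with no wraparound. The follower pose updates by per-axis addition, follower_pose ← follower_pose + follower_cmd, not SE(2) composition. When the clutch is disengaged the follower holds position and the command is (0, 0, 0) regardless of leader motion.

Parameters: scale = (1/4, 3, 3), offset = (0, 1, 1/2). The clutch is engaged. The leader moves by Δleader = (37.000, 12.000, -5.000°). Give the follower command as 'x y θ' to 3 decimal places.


axis x: 1/4·37.000 + 0 = 9.250
axis y: 3·12.000 + 1 = 37.000
axis θ: 3·-5.000 + 1/2 = -14.500

9.250 37.000 -14.500


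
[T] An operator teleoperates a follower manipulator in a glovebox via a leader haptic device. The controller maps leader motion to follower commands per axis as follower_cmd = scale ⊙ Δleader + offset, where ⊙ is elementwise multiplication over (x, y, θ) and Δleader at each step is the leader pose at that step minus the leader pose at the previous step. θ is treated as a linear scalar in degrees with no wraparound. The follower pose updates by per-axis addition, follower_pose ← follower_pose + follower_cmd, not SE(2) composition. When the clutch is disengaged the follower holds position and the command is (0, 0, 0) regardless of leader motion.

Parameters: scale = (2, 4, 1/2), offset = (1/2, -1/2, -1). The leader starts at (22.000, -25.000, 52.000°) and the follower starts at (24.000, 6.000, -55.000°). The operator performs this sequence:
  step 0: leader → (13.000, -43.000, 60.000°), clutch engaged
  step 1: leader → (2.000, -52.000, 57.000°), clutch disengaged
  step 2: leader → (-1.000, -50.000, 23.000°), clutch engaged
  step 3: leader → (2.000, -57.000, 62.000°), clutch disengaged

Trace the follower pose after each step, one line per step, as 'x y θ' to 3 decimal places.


6.500 -66.500 -52.000
6.500 -66.500 -52.000
1.000 -59.000 -70.000
1.000 -59.000 -70.000

step 0: Δleader=(-9.000, -18.000, 8.000°), engaged; cmd=(-17.500, -72.500, 3.000°) → follower=(6.500, -66.500, -52.000°)
step 1: Δleader=(-11.000, -9.000, -3.000°), disengaged; cmd=(0,0,0) → follower holds at (6.500, -66.500, -52.000°)
step 2: Δleader=(-3.000, 2.000, -34.000°), engaged; cmd=(-5.500, 7.500, -18.000°) → follower=(1.000, -59.000, -70.000°)
step 3: Δleader=(3.000, -7.000, 39.000°), disengaged; cmd=(0,0,0) → follower holds at (1.000, -59.000, -70.000°)


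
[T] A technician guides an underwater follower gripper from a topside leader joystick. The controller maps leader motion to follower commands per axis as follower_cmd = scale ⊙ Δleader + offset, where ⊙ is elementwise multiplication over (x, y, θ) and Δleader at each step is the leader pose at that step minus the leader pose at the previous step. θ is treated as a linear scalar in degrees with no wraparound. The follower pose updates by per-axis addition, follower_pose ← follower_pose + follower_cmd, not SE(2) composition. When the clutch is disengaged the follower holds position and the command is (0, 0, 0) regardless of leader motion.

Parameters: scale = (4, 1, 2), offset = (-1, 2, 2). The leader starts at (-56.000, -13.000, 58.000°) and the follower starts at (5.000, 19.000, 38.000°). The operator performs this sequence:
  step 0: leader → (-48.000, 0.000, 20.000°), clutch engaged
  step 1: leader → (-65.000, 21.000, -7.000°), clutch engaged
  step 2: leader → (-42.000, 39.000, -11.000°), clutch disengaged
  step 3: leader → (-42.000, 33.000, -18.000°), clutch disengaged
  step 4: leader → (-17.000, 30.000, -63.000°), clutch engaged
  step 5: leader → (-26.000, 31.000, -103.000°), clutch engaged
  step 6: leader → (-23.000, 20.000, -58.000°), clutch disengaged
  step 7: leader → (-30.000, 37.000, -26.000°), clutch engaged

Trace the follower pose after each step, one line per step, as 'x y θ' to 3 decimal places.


36.000 34.000 -36.000
-33.000 57.000 -88.000
-33.000 57.000 -88.000
-33.000 57.000 -88.000
66.000 56.000 -176.000
29.000 59.000 -254.000
29.000 59.000 -254.000
0.000 78.000 -188.000

step 0: Δleader=(8.000, 13.000, -38.000°), engaged; cmd=(31.000, 15.000, -74.000°) → follower=(36.000, 34.000, -36.000°)
step 1: Δleader=(-17.000, 21.000, -27.000°), engaged; cmd=(-69.000, 23.000, -52.000°) → follower=(-33.000, 57.000, -88.000°)
step 2: Δleader=(23.000, 18.000, -4.000°), disengaged; cmd=(0,0,0) → follower holds at (-33.000, 57.000, -88.000°)
step 3: Δleader=(0.000, -6.000, -7.000°), disengaged; cmd=(0,0,0) → follower holds at (-33.000, 57.000, -88.000°)
step 4: Δleader=(25.000, -3.000, -45.000°), engaged; cmd=(99.000, -1.000, -88.000°) → follower=(66.000, 56.000, -176.000°)
step 5: Δleader=(-9.000, 1.000, -40.000°), engaged; cmd=(-37.000, 3.000, -78.000°) → follower=(29.000, 59.000, -254.000°)
step 6: Δleader=(3.000, -11.000, 45.000°), disengaged; cmd=(0,0,0) → follower holds at (29.000, 59.000, -254.000°)
step 7: Δleader=(-7.000, 17.000, 32.000°), engaged; cmd=(-29.000, 19.000, 66.000°) → follower=(0.000, 78.000, -188.000°)


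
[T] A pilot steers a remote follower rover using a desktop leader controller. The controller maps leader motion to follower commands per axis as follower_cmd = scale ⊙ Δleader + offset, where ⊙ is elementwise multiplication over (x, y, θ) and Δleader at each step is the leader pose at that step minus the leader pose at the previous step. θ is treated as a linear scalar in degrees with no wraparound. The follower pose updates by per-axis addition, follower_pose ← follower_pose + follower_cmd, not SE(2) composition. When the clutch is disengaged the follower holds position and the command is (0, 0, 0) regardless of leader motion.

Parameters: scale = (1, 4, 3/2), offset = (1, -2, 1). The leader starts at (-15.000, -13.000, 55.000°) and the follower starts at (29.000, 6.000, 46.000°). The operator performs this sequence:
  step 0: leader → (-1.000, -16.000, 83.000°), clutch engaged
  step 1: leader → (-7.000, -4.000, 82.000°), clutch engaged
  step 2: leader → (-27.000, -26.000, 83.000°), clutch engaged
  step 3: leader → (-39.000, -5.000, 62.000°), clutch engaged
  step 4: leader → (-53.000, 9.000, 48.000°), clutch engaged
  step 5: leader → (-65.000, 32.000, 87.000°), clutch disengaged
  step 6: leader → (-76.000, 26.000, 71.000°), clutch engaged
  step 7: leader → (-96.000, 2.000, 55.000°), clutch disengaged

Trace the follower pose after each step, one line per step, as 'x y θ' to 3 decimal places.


44.000 -8.000 89.000
39.000 38.000 88.500
20.000 -52.000 91.000
9.000 30.000 60.500
-4.000 84.000 40.500
-4.000 84.000 40.500
-14.000 58.000 17.500
-14.000 58.000 17.500

step 0: Δleader=(14.000, -3.000, 28.000°), engaged; cmd=(15.000, -14.000, 43.000°) → follower=(44.000, -8.000, 89.000°)
step 1: Δleader=(-6.000, 12.000, -1.000°), engaged; cmd=(-5.000, 46.000, -0.500°) → follower=(39.000, 38.000, 88.500°)
step 2: Δleader=(-20.000, -22.000, 1.000°), engaged; cmd=(-19.000, -90.000, 2.500°) → follower=(20.000, -52.000, 91.000°)
step 3: Δleader=(-12.000, 21.000, -21.000°), engaged; cmd=(-11.000, 82.000, -30.500°) → follower=(9.000, 30.000, 60.500°)
step 4: Δleader=(-14.000, 14.000, -14.000°), engaged; cmd=(-13.000, 54.000, -20.000°) → follower=(-4.000, 84.000, 40.500°)
step 5: Δleader=(-12.000, 23.000, 39.000°), disengaged; cmd=(0,0,0) → follower holds at (-4.000, 84.000, 40.500°)
step 6: Δleader=(-11.000, -6.000, -16.000°), engaged; cmd=(-10.000, -26.000, -23.000°) → follower=(-14.000, 58.000, 17.500°)
step 7: Δleader=(-20.000, -24.000, -16.000°), disengaged; cmd=(0,0,0) → follower holds at (-14.000, 58.000, 17.500°)


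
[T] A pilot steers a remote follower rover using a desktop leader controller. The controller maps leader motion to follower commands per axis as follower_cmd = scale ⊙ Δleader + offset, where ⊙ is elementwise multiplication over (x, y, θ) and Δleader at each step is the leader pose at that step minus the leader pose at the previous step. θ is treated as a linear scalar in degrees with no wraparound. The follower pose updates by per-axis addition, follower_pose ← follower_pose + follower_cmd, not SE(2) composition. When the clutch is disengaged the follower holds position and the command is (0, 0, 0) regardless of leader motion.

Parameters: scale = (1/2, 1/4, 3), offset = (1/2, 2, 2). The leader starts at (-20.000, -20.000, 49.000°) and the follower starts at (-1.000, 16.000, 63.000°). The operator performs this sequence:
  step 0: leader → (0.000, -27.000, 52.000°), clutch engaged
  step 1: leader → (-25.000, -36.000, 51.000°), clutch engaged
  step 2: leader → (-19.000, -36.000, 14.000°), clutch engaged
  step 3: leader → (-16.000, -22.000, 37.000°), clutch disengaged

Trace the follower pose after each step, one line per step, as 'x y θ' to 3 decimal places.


step 0: Δleader=(20.000, -7.000, 3.000°), engaged; cmd=(10.500, 0.250, 11.000°) → follower=(9.500, 16.250, 74.000°)
step 1: Δleader=(-25.000, -9.000, -1.000°), engaged; cmd=(-12.000, -0.250, -1.000°) → follower=(-2.500, 16.000, 73.000°)
step 2: Δleader=(6.000, 0.000, -37.000°), engaged; cmd=(3.500, 2.000, -109.000°) → follower=(1.000, 18.000, -36.000°)
step 3: Δleader=(3.000, 14.000, 23.000°), disengaged; cmd=(0,0,0) → follower holds at (1.000, 18.000, -36.000°)

9.500 16.250 74.000
-2.500 16.000 73.000
1.000 18.000 -36.000
1.000 18.000 -36.000


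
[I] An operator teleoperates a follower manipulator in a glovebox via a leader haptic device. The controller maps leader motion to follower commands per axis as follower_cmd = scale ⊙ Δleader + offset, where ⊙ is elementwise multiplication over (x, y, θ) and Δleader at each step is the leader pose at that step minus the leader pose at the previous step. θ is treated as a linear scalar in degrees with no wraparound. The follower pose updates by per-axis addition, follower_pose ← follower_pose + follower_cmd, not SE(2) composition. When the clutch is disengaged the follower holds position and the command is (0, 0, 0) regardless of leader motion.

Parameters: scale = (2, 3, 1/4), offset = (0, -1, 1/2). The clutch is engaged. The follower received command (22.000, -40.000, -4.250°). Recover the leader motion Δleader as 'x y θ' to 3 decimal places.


axis x: (22.000 − 0) / (2) = 11.000
axis y: (-40.000 − -1) / (3) = -13.000
axis θ: (-4.250 − 1/2) / (1/4) = -19.000

11.000 -13.000 -19.000


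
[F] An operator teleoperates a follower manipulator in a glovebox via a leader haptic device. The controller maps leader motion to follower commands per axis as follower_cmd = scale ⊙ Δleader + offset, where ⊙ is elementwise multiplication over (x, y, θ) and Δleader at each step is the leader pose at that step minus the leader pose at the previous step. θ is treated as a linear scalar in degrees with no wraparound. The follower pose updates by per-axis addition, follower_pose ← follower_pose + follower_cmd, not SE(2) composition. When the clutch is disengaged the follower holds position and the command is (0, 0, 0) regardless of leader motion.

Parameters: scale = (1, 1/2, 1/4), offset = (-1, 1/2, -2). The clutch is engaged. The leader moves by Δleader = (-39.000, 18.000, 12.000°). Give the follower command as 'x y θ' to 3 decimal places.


axis x: 1·-39.000 + -1 = -40.000
axis y: 1/2·18.000 + 1/2 = 9.500
axis θ: 1/4·12.000 + -2 = 1.000

-40.000 9.500 1.000


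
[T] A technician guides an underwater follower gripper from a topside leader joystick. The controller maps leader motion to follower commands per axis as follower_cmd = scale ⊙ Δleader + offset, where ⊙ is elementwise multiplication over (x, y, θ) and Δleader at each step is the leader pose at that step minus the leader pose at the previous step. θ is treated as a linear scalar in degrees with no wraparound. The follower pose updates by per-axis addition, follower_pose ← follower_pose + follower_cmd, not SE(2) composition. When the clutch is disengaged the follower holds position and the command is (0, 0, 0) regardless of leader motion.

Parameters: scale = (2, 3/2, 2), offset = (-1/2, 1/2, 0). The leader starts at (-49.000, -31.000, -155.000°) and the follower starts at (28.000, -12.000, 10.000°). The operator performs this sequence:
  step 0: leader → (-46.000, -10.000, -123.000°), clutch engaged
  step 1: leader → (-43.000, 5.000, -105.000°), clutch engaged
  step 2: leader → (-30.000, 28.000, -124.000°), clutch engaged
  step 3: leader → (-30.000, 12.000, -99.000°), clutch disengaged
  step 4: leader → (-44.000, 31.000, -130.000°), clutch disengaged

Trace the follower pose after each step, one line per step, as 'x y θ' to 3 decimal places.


step 0: Δleader=(3.000, 21.000, 32.000°), engaged; cmd=(5.500, 32.000, 64.000°) → follower=(33.500, 20.000, 74.000°)
step 1: Δleader=(3.000, 15.000, 18.000°), engaged; cmd=(5.500, 23.000, 36.000°) → follower=(39.000, 43.000, 110.000°)
step 2: Δleader=(13.000, 23.000, -19.000°), engaged; cmd=(25.500, 35.000, -38.000°) → follower=(64.500, 78.000, 72.000°)
step 3: Δleader=(0.000, -16.000, 25.000°), disengaged; cmd=(0,0,0) → follower holds at (64.500, 78.000, 72.000°)
step 4: Δleader=(-14.000, 19.000, -31.000°), disengaged; cmd=(0,0,0) → follower holds at (64.500, 78.000, 72.000°)

33.500 20.000 74.000
39.000 43.000 110.000
64.500 78.000 72.000
64.500 78.000 72.000
64.500 78.000 72.000


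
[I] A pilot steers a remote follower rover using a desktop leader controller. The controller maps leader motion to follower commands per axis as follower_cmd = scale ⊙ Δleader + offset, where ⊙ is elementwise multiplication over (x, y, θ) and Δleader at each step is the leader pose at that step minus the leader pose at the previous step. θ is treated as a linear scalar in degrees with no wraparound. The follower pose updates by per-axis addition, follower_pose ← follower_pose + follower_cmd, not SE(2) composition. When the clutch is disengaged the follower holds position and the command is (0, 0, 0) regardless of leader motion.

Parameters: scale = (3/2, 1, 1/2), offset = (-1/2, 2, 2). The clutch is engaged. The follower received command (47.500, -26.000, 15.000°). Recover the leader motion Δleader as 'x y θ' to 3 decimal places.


32.000 -28.000 26.000

axis x: (47.500 − -1/2) / (3/2) = 32.000
axis y: (-26.000 − 2) / (1) = -28.000
axis θ: (15.000 − 2) / (1/2) = 26.000


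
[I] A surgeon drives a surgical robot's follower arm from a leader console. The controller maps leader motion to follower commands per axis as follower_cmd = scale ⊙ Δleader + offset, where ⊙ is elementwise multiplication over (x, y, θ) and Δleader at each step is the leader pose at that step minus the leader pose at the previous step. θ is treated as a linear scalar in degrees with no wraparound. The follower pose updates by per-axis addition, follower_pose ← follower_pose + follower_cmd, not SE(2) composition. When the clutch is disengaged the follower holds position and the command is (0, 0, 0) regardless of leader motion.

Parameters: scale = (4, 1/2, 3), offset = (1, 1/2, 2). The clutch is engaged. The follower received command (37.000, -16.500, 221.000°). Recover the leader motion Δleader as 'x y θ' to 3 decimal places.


9.000 -34.000 73.000

axis x: (37.000 − 1) / (4) = 9.000
axis y: (-16.500 − 1/2) / (1/2) = -34.000
axis θ: (221.000 − 2) / (3) = 73.000


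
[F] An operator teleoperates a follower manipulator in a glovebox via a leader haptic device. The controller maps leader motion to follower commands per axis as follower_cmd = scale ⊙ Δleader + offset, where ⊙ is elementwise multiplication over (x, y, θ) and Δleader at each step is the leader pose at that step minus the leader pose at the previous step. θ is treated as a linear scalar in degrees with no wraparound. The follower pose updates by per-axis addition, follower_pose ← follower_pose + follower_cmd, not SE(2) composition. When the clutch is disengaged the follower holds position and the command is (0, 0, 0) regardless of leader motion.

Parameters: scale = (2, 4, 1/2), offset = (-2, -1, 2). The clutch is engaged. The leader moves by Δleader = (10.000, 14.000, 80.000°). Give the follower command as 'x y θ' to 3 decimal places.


axis x: 2·10.000 + -2 = 18.000
axis y: 4·14.000 + -1 = 55.000
axis θ: 1/2·80.000 + 2 = 42.000

18.000 55.000 42.000


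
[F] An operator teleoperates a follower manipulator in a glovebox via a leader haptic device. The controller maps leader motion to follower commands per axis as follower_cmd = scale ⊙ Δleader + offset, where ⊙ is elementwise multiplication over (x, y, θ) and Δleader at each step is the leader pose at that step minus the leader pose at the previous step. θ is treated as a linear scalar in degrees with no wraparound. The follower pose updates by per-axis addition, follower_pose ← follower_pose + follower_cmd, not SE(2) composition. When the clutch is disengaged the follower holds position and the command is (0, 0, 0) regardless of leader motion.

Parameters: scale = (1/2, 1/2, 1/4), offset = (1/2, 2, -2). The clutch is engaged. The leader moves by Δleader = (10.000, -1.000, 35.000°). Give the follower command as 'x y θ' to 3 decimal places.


axis x: 1/2·10.000 + 1/2 = 5.500
axis y: 1/2·-1.000 + 2 = 1.500
axis θ: 1/4·35.000 + -2 = 6.750

5.500 1.500 6.750


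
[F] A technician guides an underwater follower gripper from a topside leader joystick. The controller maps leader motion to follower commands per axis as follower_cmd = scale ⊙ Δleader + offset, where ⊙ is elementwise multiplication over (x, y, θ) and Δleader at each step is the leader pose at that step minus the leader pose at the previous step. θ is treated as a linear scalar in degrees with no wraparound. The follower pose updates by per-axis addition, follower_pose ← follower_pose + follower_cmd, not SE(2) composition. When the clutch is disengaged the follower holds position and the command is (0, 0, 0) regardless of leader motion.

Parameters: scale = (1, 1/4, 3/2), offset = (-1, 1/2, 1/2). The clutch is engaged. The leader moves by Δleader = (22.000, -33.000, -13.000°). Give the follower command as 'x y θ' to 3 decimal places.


axis x: 1·22.000 + -1 = 21.000
axis y: 1/4·-33.000 + 1/2 = -7.750
axis θ: 3/2·-13.000 + 1/2 = -19.000

21.000 -7.750 -19.000


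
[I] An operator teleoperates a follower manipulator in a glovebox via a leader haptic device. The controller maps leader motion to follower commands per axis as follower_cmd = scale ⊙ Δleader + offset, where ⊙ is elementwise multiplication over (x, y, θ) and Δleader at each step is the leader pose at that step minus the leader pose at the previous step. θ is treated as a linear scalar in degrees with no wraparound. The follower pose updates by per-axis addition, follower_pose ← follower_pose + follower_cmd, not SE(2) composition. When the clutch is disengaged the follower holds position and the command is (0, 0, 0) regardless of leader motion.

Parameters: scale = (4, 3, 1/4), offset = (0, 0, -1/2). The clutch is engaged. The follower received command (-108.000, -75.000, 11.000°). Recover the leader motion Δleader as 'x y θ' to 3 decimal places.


-27.000 -25.000 46.000

axis x: (-108.000 − 0) / (4) = -27.000
axis y: (-75.000 − 0) / (3) = -25.000
axis θ: (11.000 − -1/2) / (1/4) = 46.000


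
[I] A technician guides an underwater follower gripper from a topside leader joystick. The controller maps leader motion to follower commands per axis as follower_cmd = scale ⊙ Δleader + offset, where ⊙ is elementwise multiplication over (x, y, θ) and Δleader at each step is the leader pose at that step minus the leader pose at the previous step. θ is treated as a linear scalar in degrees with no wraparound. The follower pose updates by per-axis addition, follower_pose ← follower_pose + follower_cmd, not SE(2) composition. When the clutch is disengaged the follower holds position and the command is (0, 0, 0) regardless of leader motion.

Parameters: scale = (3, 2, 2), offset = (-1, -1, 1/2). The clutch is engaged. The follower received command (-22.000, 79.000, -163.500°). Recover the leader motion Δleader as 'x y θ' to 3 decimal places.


axis x: (-22.000 − -1) / (3) = -7.000
axis y: (79.000 − -1) / (2) = 40.000
axis θ: (-163.500 − 1/2) / (2) = -82.000

-7.000 40.000 -82.000


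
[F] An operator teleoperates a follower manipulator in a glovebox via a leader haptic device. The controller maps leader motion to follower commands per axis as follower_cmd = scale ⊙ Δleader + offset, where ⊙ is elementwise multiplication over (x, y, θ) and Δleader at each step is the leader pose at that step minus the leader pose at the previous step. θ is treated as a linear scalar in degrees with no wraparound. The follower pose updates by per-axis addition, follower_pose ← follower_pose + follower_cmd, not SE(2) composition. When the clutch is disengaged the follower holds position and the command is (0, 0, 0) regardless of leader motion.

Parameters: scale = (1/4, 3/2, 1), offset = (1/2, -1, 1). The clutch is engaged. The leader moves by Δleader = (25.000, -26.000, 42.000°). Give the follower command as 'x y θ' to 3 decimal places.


6.750 -40.000 43.000

axis x: 1/4·25.000 + 1/2 = 6.750
axis y: 3/2·-26.000 + -1 = -40.000
axis θ: 1·42.000 + 1 = 43.000


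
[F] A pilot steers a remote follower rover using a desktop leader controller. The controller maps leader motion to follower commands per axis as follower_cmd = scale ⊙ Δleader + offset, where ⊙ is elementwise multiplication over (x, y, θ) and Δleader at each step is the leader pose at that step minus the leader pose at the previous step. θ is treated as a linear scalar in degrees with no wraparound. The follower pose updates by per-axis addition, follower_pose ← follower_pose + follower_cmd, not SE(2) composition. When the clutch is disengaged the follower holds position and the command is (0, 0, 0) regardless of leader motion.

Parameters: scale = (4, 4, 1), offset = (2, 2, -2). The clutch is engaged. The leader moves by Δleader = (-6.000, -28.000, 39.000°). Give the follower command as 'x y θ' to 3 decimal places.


-22.000 -110.000 37.000

axis x: 4·-6.000 + 2 = -22.000
axis y: 4·-28.000 + 2 = -110.000
axis θ: 1·39.000 + -2 = 37.000


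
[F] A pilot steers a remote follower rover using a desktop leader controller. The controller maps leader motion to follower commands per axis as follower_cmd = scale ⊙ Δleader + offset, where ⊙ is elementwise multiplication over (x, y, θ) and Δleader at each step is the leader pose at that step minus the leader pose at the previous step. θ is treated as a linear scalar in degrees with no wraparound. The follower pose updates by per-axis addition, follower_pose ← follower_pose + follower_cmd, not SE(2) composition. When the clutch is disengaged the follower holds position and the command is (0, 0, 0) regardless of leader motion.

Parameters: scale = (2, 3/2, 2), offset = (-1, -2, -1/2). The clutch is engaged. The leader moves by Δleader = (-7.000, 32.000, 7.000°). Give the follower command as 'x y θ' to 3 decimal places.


-15.000 46.000 13.500

axis x: 2·-7.000 + -1 = -15.000
axis y: 3/2·32.000 + -2 = 46.000
axis θ: 2·7.000 + -1/2 = 13.500


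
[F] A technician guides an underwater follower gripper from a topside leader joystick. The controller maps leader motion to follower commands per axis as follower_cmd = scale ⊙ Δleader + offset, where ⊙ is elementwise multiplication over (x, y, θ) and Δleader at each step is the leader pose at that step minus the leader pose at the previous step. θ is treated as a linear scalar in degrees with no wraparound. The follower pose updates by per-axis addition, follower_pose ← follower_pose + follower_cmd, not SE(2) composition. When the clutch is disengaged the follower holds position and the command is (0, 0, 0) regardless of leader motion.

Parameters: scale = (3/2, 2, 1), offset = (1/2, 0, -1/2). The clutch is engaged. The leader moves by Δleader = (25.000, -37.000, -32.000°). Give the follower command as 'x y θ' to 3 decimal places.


axis x: 3/2·25.000 + 1/2 = 38.000
axis y: 2·-37.000 + 0 = -74.000
axis θ: 1·-32.000 + -1/2 = -32.500

38.000 -74.000 -32.500


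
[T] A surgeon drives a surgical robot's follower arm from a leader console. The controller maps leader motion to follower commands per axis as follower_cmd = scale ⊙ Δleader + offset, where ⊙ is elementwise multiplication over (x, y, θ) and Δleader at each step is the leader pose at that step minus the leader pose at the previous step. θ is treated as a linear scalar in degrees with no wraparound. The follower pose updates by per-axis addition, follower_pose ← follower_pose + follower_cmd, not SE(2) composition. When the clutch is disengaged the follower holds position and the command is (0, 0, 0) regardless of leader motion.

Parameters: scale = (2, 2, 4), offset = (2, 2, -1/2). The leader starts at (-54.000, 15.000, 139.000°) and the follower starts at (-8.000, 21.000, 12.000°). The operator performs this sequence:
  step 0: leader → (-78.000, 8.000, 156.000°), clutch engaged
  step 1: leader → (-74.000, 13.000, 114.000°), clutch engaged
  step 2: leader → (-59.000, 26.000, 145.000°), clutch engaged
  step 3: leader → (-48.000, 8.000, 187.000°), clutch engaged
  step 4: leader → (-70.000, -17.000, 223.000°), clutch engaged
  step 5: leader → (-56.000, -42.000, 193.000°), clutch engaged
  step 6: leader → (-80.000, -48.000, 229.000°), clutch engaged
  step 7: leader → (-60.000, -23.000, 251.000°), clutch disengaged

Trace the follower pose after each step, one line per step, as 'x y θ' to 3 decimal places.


-54.000 9.000 79.500
-44.000 21.000 -89.000
-12.000 49.000 34.500
12.000 15.000 202.000
-30.000 -33.000 345.500
0.000 -81.000 225.000
-46.000 -91.000 368.500
-46.000 -91.000 368.500

step 0: Δleader=(-24.000, -7.000, 17.000°), engaged; cmd=(-46.000, -12.000, 67.500°) → follower=(-54.000, 9.000, 79.500°)
step 1: Δleader=(4.000, 5.000, -42.000°), engaged; cmd=(10.000, 12.000, -168.500°) → follower=(-44.000, 21.000, -89.000°)
step 2: Δleader=(15.000, 13.000, 31.000°), engaged; cmd=(32.000, 28.000, 123.500°) → follower=(-12.000, 49.000, 34.500°)
step 3: Δleader=(11.000, -18.000, 42.000°), engaged; cmd=(24.000, -34.000, 167.500°) → follower=(12.000, 15.000, 202.000°)
step 4: Δleader=(-22.000, -25.000, 36.000°), engaged; cmd=(-42.000, -48.000, 143.500°) → follower=(-30.000, -33.000, 345.500°)
step 5: Δleader=(14.000, -25.000, -30.000°), engaged; cmd=(30.000, -48.000, -120.500°) → follower=(0.000, -81.000, 225.000°)
step 6: Δleader=(-24.000, -6.000, 36.000°), engaged; cmd=(-46.000, -10.000, 143.500°) → follower=(-46.000, -91.000, 368.500°)
step 7: Δleader=(20.000, 25.000, 22.000°), disengaged; cmd=(0,0,0) → follower holds at (-46.000, -91.000, 368.500°)
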